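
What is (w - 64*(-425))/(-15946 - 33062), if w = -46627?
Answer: 19427/49008 ≈ 0.39640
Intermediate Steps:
(w - 64*(-425))/(-15946 - 33062) = (-46627 - 64*(-425))/(-15946 - 33062) = (-46627 + 27200)/(-49008) = -19427*(-1/49008) = 19427/49008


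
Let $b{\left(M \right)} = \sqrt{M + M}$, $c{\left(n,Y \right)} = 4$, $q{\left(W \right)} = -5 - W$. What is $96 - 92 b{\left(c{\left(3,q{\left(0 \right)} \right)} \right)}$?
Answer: $96 - 184 \sqrt{2} \approx -164.22$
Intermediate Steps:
$b{\left(M \right)} = \sqrt{2} \sqrt{M}$ ($b{\left(M \right)} = \sqrt{2 M} = \sqrt{2} \sqrt{M}$)
$96 - 92 b{\left(c{\left(3,q{\left(0 \right)} \right)} \right)} = 96 - 92 \sqrt{2} \sqrt{4} = 96 - 92 \sqrt{2} \cdot 2 = 96 - 92 \cdot 2 \sqrt{2} = 96 - 184 \sqrt{2}$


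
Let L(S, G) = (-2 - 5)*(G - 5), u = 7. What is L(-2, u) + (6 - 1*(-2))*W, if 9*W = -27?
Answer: -38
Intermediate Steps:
W = -3 (W = (⅑)*(-27) = -3)
L(S, G) = 35 - 7*G (L(S, G) = -7*(-5 + G) = 35 - 7*G)
L(-2, u) + (6 - 1*(-2))*W = (35 - 7*7) + (6 - 1*(-2))*(-3) = (35 - 49) + (6 + 2)*(-3) = -14 + 8*(-3) = -14 - 24 = -38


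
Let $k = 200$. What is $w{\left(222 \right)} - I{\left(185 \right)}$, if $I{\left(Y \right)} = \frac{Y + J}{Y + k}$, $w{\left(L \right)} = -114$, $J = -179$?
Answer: $- \frac{43896}{385} \approx -114.02$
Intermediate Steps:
$I{\left(Y \right)} = \frac{-179 + Y}{200 + Y}$ ($I{\left(Y \right)} = \frac{Y - 179}{Y + 200} = \frac{-179 + Y}{200 + Y}$)
$w{\left(222 \right)} - I{\left(185 \right)} = -114 - \frac{-179 + 185}{200 + 185} = -114 - \frac{1}{385} \cdot 6 = -114 - \frac{6}{385} = - \frac{43896}{385}$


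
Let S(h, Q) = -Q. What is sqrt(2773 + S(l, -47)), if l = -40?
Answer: 2*sqrt(705) ≈ 53.104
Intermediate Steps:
sqrt(2773 + S(l, -47)) = sqrt(2773 - 1*(-47)) = sqrt(2773 + 47) = sqrt(2820) = 2*sqrt(705)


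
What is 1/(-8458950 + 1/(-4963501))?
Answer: -4963501/41986006783951 ≈ -1.1822e-7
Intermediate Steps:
1/(-8458950 + 1/(-4963501)) = 1/(-8458950 - 1/4963501) = 1/(-41986006783951/4963501) = -4963501/41986006783951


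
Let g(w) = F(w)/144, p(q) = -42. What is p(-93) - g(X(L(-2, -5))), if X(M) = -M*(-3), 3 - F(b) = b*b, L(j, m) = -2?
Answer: -2005/48 ≈ -41.771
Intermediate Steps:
F(b) = 3 - b² (F(b) = 3 - b*b = 3 - b²)
X(M) = 3*M
g(w) = 1/48 - w²/144 (g(w) = (3 - w²)/144 = (3 - w²)*(1/144) = 1/48 - w²/144)
p(-93) - g(X(L(-2, -5))) = -42 - (1/48 - (3*(-2))²/144) = -42 - (1/48 - 1/144*(-6)²) = -42 - (1/48 - 1/144*36) = -42 - (1/48 - ¼) = -42 - 1*(-11/48) = -42 + 11/48 = -2005/48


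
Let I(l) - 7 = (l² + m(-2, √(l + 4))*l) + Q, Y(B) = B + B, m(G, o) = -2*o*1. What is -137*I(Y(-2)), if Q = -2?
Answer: -2877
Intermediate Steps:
m(G, o) = -2*o
Y(B) = 2*B
I(l) = 5 + l² - 2*l*√(4 + l) (I(l) = 7 + ((l² + (-2*√(l + 4))*l) - 2) = 7 + ((l² + (-2*√(4 + l))*l) - 2) = 7 + ((l² - 2*l*√(4 + l)) - 2) = 7 + (-2 + l² - 2*l*√(4 + l)) = 5 + l² - 2*l*√(4 + l))
-137*I(Y(-2)) = -137*(5 + (2*(-2))² - 2*2*(-2)*√(4 + 2*(-2))) = -137*(5 + (-4)² - 2*(-4)*√(4 - 4)) = -137*(5 + 16 - 2*(-4)*√0) = -137*(5 + 16 - 2*(-4)*0) = -137*(5 + 16 + 0) = -137*21 = -2877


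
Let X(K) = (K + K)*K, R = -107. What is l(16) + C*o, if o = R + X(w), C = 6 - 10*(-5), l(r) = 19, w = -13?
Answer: 12955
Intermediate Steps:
C = 56 (C = 6 + 50 = 56)
X(K) = 2*K² (X(K) = (2*K)*K = 2*K²)
o = 231 (o = -107 + 2*(-13)² = -107 + 2*169 = -107 + 338 = 231)
l(16) + C*o = 19 + 56*231 = 19 + 12936 = 12955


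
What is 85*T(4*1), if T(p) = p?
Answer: 340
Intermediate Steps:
85*T(4*1) = 85*(4*1) = 85*4 = 340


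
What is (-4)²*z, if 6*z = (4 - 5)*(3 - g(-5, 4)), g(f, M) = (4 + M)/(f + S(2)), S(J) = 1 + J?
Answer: -56/3 ≈ -18.667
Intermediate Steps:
g(f, M) = (4 + M)/(3 + f) (g(f, M) = (4 + M)/(f + (1 + 2)) = (4 + M)/(f + 3) = (4 + M)/(3 + f))
z = -7/6 (z = ((4 - 5)*(3 - (4 + 4)/(3 - 5)))/6 = (-(3 - 8/(-2)))/6 = (-(3 - (-1)*8/2))/6 = (-(3 - 1*(-4)))/6 = (-(3 + 4))/6 = (-1*7)/6 = (⅙)*(-7) = -7/6 ≈ -1.1667)
(-4)²*z = (-4)²*(-7/6) = 16*(-7/6) = -56/3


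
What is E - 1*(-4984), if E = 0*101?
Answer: 4984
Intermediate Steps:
E = 0
E - 1*(-4984) = 0 - 1*(-4984) = 0 + 4984 = 4984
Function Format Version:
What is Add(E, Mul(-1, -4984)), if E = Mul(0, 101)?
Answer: 4984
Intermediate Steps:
E = 0
Add(E, Mul(-1, -4984)) = Add(0, Mul(-1, -4984)) = Add(0, 4984) = 4984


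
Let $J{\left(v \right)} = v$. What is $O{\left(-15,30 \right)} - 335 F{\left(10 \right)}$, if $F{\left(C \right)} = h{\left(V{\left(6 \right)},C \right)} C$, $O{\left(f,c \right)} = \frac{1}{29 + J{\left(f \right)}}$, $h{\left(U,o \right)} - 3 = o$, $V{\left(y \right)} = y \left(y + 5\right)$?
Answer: $- \frac{609699}{14} \approx -43550.0$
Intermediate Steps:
$V{\left(y \right)} = y \left(5 + y\right)$
$h{\left(U,o \right)} = 3 + o$
$O{\left(f,c \right)} = \frac{1}{29 + f}$
$F{\left(C \right)} = C \left(3 + C\right)$ ($F{\left(C \right)} = \left(3 + C\right) C = C \left(3 + C\right)$)
$O{\left(-15,30 \right)} - 335 F{\left(10 \right)} = \frac{1}{29 - 15} - 335 \cdot 10 \left(3 + 10\right) = \frac{1}{14} - 335 \cdot 10 \cdot 13 = \frac{1}{14} - 43550 = - \frac{609699}{14}$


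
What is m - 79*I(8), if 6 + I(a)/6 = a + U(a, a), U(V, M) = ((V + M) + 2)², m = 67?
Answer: -154457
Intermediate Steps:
U(V, M) = (2 + M + V)² (U(V, M) = ((M + V) + 2)² = (2 + M + V)²)
I(a) = -36 + 6*a + 6*(2 + 2*a)² (I(a) = -36 + 6*(a + (2 + a + a)²) = -36 + 6*(a + (2 + 2*a)²) = -36 + (6*a + 6*(2 + 2*a)²) = -36 + 6*a + 6*(2 + 2*a)²)
m - 79*I(8) = 67 - 79*(-12 + 24*8² + 54*8) = 67 - 79*(-12 + 24*64 + 432) = 67 - 79*(-12 + 1536 + 432) = 67 - 79*1956 = 67 - 154524 = -154457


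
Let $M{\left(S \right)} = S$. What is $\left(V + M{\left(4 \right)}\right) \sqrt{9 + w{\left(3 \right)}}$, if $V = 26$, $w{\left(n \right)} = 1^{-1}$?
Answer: $30 \sqrt{10} \approx 94.868$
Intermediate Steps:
$w{\left(n \right)} = 1$
$\left(V + M{\left(4 \right)}\right) \sqrt{9 + w{\left(3 \right)}} = \left(26 + 4\right) \sqrt{9 + 1} = 30 \sqrt{10}$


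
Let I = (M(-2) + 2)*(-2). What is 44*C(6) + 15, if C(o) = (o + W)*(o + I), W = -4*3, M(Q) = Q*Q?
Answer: 1599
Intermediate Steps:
M(Q) = Q²
W = -12
I = -12 (I = ((-2)² + 2)*(-2) = (4 + 2)*(-2) = 6*(-2) = -12)
C(o) = (-12 + o)² (C(o) = (o - 12)*(o - 12) = (-12 + o)*(-12 + o) = (-12 + o)²)
44*C(6) + 15 = 44*(144 + 6² - 24*6) + 15 = 44*(144 + 36 - 144) + 15 = 44*36 + 15 = 1584 + 15 = 1599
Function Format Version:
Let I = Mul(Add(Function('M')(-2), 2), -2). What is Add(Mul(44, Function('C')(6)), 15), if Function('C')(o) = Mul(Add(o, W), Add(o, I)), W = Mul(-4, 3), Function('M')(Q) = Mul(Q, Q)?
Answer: 1599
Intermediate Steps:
Function('M')(Q) = Pow(Q, 2)
W = -12
I = -12 (I = Mul(Add(Pow(-2, 2), 2), -2) = Mul(Add(4, 2), -2) = Mul(6, -2) = -12)
Function('C')(o) = Pow(Add(-12, o), 2) (Function('C')(o) = Mul(Add(o, -12), Add(o, -12)) = Mul(Add(-12, o), Add(-12, o)) = Pow(Add(-12, o), 2))
Add(Mul(44, Function('C')(6)), 15) = Add(Mul(44, Add(144, Pow(6, 2), Mul(-24, 6))), 15) = Add(Mul(44, Add(144, 36, -144)), 15) = Add(Mul(44, 36), 15) = Add(1584, 15) = 1599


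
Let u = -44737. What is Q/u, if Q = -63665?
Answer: 9095/6391 ≈ 1.4231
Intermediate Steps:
Q/u = -63665/(-44737) = -63665*(-1/44737) = 9095/6391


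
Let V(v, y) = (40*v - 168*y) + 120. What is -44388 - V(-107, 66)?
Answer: -29140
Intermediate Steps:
V(v, y) = 120 - 168*y + 40*v (V(v, y) = (-168*y + 40*v) + 120 = 120 - 168*y + 40*v)
-44388 - V(-107, 66) = -44388 - (120 - 168*66 + 40*(-107)) = -44388 - (120 - 11088 - 4280) = -44388 - 1*(-15248) = -44388 + 15248 = -29140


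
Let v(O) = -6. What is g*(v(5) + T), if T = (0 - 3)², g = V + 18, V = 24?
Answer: 126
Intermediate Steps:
g = 42 (g = 24 + 18 = 42)
T = 9 (T = (-3)² = 9)
g*(v(5) + T) = 42*(-6 + 9) = 42*3 = 126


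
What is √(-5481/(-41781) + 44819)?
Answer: 2*√2173294562270/13927 ≈ 211.71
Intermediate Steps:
√(-5481/(-41781) + 44819) = √(-5481*(-1/41781) + 44819) = √(1827/13927 + 44819) = √(624196040/13927) = 2*√2173294562270/13927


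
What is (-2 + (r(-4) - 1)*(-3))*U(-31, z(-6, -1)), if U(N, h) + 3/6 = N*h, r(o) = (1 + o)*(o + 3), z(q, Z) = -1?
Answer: -244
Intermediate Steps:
r(o) = (1 + o)*(3 + o)
U(N, h) = -½ + N*h
(-2 + (r(-4) - 1)*(-3))*U(-31, z(-6, -1)) = (-2 + ((3 + (-4)² + 4*(-4)) - 1)*(-3))*(-½ - 31*(-1)) = (-2 + ((3 + 16 - 16) - 1)*(-3))*(-½ + 31) = (-2 + (3 - 1)*(-3))*(61/2) = (-2 + 2*(-3))*(61/2) = (-2 - 6)*(61/2) = -8*61/2 = -244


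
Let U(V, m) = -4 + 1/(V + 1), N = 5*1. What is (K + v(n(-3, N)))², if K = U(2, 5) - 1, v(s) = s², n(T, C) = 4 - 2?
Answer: 4/9 ≈ 0.44444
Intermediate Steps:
N = 5
U(V, m) = -4 + 1/(1 + V)
n(T, C) = 2
K = -14/3 (K = (-3 - 4*2)/(1 + 2) - 1 = (-3 - 8)/3 - 1 = (⅓)*(-11) - 1 = -11/3 - 1 = -14/3 ≈ -4.6667)
(K + v(n(-3, N)))² = (-14/3 + 2²)² = (-14/3 + 4)² = (-⅔)² = 4/9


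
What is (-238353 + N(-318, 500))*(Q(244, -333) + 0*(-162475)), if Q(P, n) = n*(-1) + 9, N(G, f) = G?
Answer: -81625482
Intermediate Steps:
Q(P, n) = 9 - n (Q(P, n) = -n + 9 = 9 - n)
(-238353 + N(-318, 500))*(Q(244, -333) + 0*(-162475)) = (-238353 - 318)*((9 - 1*(-333)) + 0*(-162475)) = -238671*((9 + 333) + 0) = -238671*(342 + 0) = -238671*342 = -81625482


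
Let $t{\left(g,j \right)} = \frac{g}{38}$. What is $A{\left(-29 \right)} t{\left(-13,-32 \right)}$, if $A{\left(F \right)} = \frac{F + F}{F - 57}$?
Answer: $- \frac{377}{1634} \approx -0.23072$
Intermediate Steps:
$t{\left(g,j \right)} = \frac{g}{38}$ ($t{\left(g,j \right)} = g \frac{1}{38} = \frac{g}{38}$)
$A{\left(F \right)} = \frac{2 F}{-57 + F}$
$A{\left(-29 \right)} t{\left(-13,-32 \right)} = 2 \left(-29\right) \frac{1}{-57 - 29} \cdot \frac{1}{38} \left(-13\right) = 2 \left(-29\right) \frac{1}{-86} \left(- \frac{13}{38}\right) = 2 \left(-29\right) \left(- \frac{1}{86}\right) \left(- \frac{13}{38}\right) = \frac{29}{43} \left(- \frac{13}{38}\right) = - \frac{377}{1634}$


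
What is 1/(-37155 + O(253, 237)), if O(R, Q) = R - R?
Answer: -1/37155 ≈ -2.6914e-5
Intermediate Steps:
O(R, Q) = 0
1/(-37155 + O(253, 237)) = 1/(-37155 + 0) = 1/(-37155) = -1/37155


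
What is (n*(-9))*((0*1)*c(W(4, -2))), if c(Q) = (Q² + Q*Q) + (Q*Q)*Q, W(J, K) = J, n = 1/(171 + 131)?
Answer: 0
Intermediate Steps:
n = 1/302 ≈ 0.0033113
c(Q) = Q³ + 2*Q² (c(Q) = (Q² + Q²) + Q²*Q = 2*Q² + Q³ = Q³ + 2*Q²)
(n*(-9))*((0*1)*c(W(4, -2))) = ((1/302)*(-9))*((0*1)*(4²*(2 + 4))) = -0*16*6 = -0*96 = -9/302*0 = 0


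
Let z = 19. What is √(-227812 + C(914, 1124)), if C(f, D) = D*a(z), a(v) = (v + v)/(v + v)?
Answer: 8*I*√3542 ≈ 476.12*I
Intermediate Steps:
a(v) = 1 (a(v) = (2*v)/((2*v)) = (2*v)*(1/(2*v)) = 1)
C(f, D) = D (C(f, D) = D*1 = D)
√(-227812 + C(914, 1124)) = √(-227812 + 1124) = √(-226688) = 8*I*√3542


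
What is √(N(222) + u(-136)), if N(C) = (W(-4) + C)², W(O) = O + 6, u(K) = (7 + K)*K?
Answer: 2*√16930 ≈ 260.23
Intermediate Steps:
u(K) = K*(7 + K)
W(O) = 6 + O
N(C) = (2 + C)² (N(C) = ((6 - 4) + C)² = (2 + C)²)
√(N(222) + u(-136)) = √((2 + 222)² - 136*(7 - 136)) = √(224² - 136*(-129)) = √(50176 + 17544) = √67720 = 2*√16930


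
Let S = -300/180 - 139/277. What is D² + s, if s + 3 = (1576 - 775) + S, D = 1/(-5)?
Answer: 16534231/20775 ≈ 795.87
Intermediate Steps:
D = -⅕ ≈ -0.20000
S = -1802/831 (S = -300*1/180 - 139*1/277 = -5/3 - 139/277 = -1802/831 ≈ -2.1685)
s = 661336/831 (s = -3 + ((1576 - 775) - 1802/831) = -3 + (801 - 1802/831) = -3 + 663829/831 = 661336/831 ≈ 795.83)
D² + s = (-⅕)² + 661336/831 = 1/25 + 661336/831 = 16534231/20775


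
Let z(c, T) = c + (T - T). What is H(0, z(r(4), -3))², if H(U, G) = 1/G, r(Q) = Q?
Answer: 1/16 ≈ 0.062500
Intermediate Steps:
z(c, T) = c (z(c, T) = c + 0 = c)
H(0, z(r(4), -3))² = (1/4)² = (¼)² = 1/16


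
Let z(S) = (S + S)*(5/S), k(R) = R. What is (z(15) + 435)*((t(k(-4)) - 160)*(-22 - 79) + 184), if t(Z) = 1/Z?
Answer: 29137265/4 ≈ 7.2843e+6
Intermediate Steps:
z(S) = 10 (z(S) = (2*S)*(5/S) = 10)
(z(15) + 435)*((t(k(-4)) - 160)*(-22 - 79) + 184) = (10 + 435)*((1/(-4) - 160)*(-22 - 79) + 184) = 445*((-¼ - 160)*(-101) + 184) = 445*(-641/4*(-101) + 184) = 445*(64741/4 + 184) = 445*(65477/4) = 29137265/4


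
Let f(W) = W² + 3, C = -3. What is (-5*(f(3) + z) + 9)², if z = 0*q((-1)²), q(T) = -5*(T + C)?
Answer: 2601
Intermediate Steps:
f(W) = 3 + W²
q(T) = 15 - 5*T (q(T) = -5*(T - 3) = -5*(-3 + T) = 15 - 5*T)
z = 0 (z = 0*(15 - 5*(-1)²) = 0*(15 - 5*1) = 0*(15 - 5) = 0*10 = 0)
(-5*(f(3) + z) + 9)² = (-5*((3 + 3²) + 0) + 9)² = (-5*((3 + 9) + 0) + 9)² = (-5*(12 + 0) + 9)² = (-5*12 + 9)² = (-60 + 9)² = (-51)² = 2601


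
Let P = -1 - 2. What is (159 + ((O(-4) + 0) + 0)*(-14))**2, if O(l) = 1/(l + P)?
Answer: 25921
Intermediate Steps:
P = -3
O(l) = 1/(-3 + l) (O(l) = 1/(l - 3) = 1/(-3 + l))
(159 + ((O(-4) + 0) + 0)*(-14))**2 = (159 + ((1/(-3 - 4) + 0) + 0)*(-14))**2 = (159 + ((1/(-7) + 0) + 0)*(-14))**2 = (159 + ((-1/7 + 0) + 0)*(-14))**2 = (159 + (-1/7 + 0)*(-14))**2 = (159 - 1/7*(-14))**2 = (159 + 2)**2 = 161**2 = 25921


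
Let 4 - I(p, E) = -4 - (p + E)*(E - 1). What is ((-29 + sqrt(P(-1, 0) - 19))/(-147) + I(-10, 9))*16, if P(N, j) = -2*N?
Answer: 464/147 - 16*I*sqrt(17)/147 ≈ 3.1565 - 0.44877*I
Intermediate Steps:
I(p, E) = 8 + (-1 + E)*(E + p) (I(p, E) = 4 - (-4 - (p + E)*(E - 1)) = 4 - (-4 - (E + p)*(-1 + E)) = 4 - (-4 - (-1 + E)*(E + p)) = 4 + (4 + (-1 + E)*(E + p)) = 8 + (-1 + E)*(E + p))
((-29 + sqrt(P(-1, 0) - 19))/(-147) + I(-10, 9))*16 = ((-29 + sqrt(-2*(-1) - 19))/(-147) + (8 + 9**2 - 1*9 - 1*(-10) + 9*(-10)))*16 = ((-29 + sqrt(2 - 19))*(-1/147) + (8 + 81 - 9 + 10 - 90))*16 = ((-29 + sqrt(-17))*(-1/147) + 0)*16 = ((-29 + I*sqrt(17))*(-1/147) + 0)*16 = ((29/147 - I*sqrt(17)/147) + 0)*16 = (29/147 - I*sqrt(17)/147)*16 = 464/147 - 16*I*sqrt(17)/147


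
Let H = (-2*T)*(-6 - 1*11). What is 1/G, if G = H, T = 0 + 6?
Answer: 1/204 ≈ 0.0049020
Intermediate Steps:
T = 6
H = 204 (H = (-2*6)*(-6 - 1*11) = -12*(-6 - 11) = -12*(-17) = 204)
G = 204
1/G = 1/204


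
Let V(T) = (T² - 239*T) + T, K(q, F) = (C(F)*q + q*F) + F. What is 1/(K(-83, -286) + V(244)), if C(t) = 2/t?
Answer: 143/3563071 ≈ 4.0134e-5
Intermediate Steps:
K(q, F) = F + F*q + 2*q/F (K(q, F) = ((2/F)*q + q*F) + F = (2*q/F + F*q) + F = (F*q + 2*q/F) + F = F + F*q + 2*q/F)
V(T) = T² - 238*T
1/(K(-83, -286) + V(244)) = 1/((-286 - 286*(-83) + 2*(-83)/(-286)) + 244*(-238 + 244)) = 1/((-286 + 23738 + 2*(-83)*(-1/286)) + 244*6) = 1/((-286 + 23738 + 83/143) + 1464) = 1/(3353719/143 + 1464) = 1/(3563071/143) = 143/3563071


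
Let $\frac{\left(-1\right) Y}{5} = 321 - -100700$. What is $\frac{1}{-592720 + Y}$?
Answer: $- \frac{1}{1097825} \approx -9.1089 \cdot 10^{-7}$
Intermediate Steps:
$Y = -505105$ ($Y = - 5 \left(321 - -100700\right) = - 5 \left(321 + 100700\right) = \left(-5\right) 101021 = -505105$)
$\frac{1}{-592720 + Y} = \frac{1}{-592720 - 505105} = \frac{1}{-1097825} = - \frac{1}{1097825}$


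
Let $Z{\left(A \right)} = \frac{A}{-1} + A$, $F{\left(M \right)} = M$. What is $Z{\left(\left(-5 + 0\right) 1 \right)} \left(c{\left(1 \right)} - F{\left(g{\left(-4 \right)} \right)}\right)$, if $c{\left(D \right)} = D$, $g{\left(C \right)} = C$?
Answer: $0$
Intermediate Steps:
$Z{\left(A \right)} = 0$ ($Z{\left(A \right)} = A \left(-1\right) + A = - A + A = 0$)
$Z{\left(\left(-5 + 0\right) 1 \right)} \left(c{\left(1 \right)} - F{\left(g{\left(-4 \right)} \right)}\right) = 0 \left(1 - -4\right) = 0 \left(1 + 4\right) = 0 \cdot 5 = 0$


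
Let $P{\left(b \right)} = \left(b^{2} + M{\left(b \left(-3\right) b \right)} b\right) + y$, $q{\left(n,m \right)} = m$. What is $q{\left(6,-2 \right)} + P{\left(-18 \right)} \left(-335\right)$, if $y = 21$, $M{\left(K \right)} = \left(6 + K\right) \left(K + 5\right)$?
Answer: $5632640083$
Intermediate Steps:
$M{\left(K \right)} = \left(5 + K\right) \left(6 + K\right)$ ($M{\left(K \right)} = \left(6 + K\right) \left(5 + K\right) = \left(5 + K\right) \left(6 + K\right)$)
$P{\left(b \right)} = 21 + b^{2} + b \left(30 - 33 b^{2} + 9 b^{4}\right)$ ($P{\left(b \right)} = \left(b^{2} + \left(30 + \left(b \left(-3\right) b\right)^{2} + 11 b \left(-3\right) b\right) b\right) + 21 = \left(b^{2} + \left(30 + \left(- 3 b b\right)^{2} + 11 - 3 b b\right) b\right) + 21 = \left(b^{2} + \left(30 + \left(- 3 b^{2}\right)^{2} + 11 \left(- 3 b^{2}\right)\right) b\right) + 21 = \left(b^{2} + \left(30 + 9 b^{4} - 33 b^{2}\right) b\right) + 21 = \left(b^{2} + \left(30 - 33 b^{2} + 9 b^{4}\right) b\right) + 21 = \left(b^{2} + b \left(30 - 33 b^{2} + 9 b^{4}\right)\right) + 21 = 21 + b^{2} + b \left(30 - 33 b^{2} + 9 b^{4}\right)$)
$q{\left(6,-2 \right)} + P{\left(-18 \right)} \left(-335\right) = -2 + \left(21 + \left(-18\right)^{2} - 33 \left(-18\right)^{3} + 9 \left(-18\right)^{5} + 30 \left(-18\right)\right) \left(-335\right) = -2 + \left(21 + 324 - -192456 + 9 \left(-1889568\right) - 540\right) \left(-335\right) = -2 + \left(21 + 324 + 192456 - 17006112 - 540\right) \left(-335\right) = -2 - -5632640085 = -2 + 5632640085 = 5632640083$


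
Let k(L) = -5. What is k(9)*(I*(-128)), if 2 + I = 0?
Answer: -1280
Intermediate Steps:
I = -2 (I = -2 + 0 = -2)
k(9)*(I*(-128)) = -(-10)*(-128) = -5*256 = -1280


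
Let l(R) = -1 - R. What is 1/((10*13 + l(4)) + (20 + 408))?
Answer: 1/553 ≈ 0.0018083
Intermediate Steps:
1/((10*13 + l(4)) + (20 + 408)) = 1/((10*13 + (-1 - 1*4)) + (20 + 408)) = 1/((130 + (-1 - 4)) + 428) = 1/((130 - 5) + 428) = 1/(125 + 428) = 1/553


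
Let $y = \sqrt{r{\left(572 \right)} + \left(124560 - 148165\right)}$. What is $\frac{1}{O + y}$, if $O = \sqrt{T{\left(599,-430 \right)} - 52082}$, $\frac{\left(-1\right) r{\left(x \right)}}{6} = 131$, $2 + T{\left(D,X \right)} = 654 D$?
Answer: $\frac{1}{\sqrt{339662} + i \sqrt{24391}} \approx 0.0016009 - 0.00042899 i$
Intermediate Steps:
$T{\left(D,X \right)} = -2 + 654 D$
$r{\left(x \right)} = -786$ ($r{\left(x \right)} = \left(-6\right) 131 = -786$)
$O = \sqrt{339662}$ ($O = \sqrt{\left(-2 + 654 \cdot 599\right) - 52082} = \sqrt{\left(-2 + 391746\right) - 52082} = \sqrt{391744 - 52082} = \sqrt{339662} \approx 582.81$)
$y = i \sqrt{24391}$ ($y = \sqrt{-786 + \left(124560 - 148165\right)} = \sqrt{-786 - 23605} = \sqrt{-24391} = i \sqrt{24391} \approx 156.18 i$)
$\frac{1}{O + y} = \frac{1}{\sqrt{339662} + i \sqrt{24391}}$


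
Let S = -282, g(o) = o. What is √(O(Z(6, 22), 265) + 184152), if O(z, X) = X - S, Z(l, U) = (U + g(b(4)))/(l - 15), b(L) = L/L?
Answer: √184699 ≈ 429.77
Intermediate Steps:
b(L) = 1
Z(l, U) = (1 + U)/(-15 + l) (Z(l, U) = (U + 1)/(l - 15) = (1 + U)/(-15 + l))
O(z, X) = 282 + X (O(z, X) = X - 1*(-282) = X + 282 = 282 + X)
√(O(Z(6, 22), 265) + 184152) = √((282 + 265) + 184152) = √(547 + 184152) = √184699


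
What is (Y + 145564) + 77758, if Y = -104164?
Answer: 119158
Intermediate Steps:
(Y + 145564) + 77758 = (-104164 + 145564) + 77758 = 41400 + 77758 = 119158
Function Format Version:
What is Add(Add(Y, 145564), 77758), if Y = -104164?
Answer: 119158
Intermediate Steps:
Add(Add(Y, 145564), 77758) = Add(Add(-104164, 145564), 77758) = Add(41400, 77758) = 119158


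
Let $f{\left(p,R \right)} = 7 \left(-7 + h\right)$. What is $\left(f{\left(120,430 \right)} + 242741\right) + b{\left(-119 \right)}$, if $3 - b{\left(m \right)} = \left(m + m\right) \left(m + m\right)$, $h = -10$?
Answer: $185981$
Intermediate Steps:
$f{\left(p,R \right)} = -119$ ($f{\left(p,R \right)} = 7 \left(-7 - 10\right) = 7 \left(-17\right) = -119$)
$b{\left(m \right)} = 3 - 4 m^{2}$ ($b{\left(m \right)} = 3 - \left(m + m\right) \left(m + m\right) = 3 - 2 m 2 m = 3 - 4 m^{2}$)
$\left(f{\left(120,430 \right)} + 242741\right) + b{\left(-119 \right)} = \left(-119 + 242741\right) + \left(3 - 4 \left(-119\right)^{2}\right) = 242622 + \left(3 - 56644\right) = 242622 - 56641 = 185981$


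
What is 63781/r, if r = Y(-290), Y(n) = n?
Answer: -63781/290 ≈ -219.93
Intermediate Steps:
r = -290
63781/r = 63781/(-290) = 63781*(-1/290) = -63781/290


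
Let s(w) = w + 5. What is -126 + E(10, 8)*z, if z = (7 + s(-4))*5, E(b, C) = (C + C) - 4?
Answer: 354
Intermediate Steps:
s(w) = 5 + w
E(b, C) = -4 + 2*C (E(b, C) = 2*C - 4 = -4 + 2*C)
z = 40 (z = (7 + (5 - 4))*5 = (7 + 1)*5 = 8*5 = 40)
-126 + E(10, 8)*z = -126 + (-4 + 2*8)*40 = -126 + (-4 + 16)*40 = -126 + 12*40 = -126 + 480 = 354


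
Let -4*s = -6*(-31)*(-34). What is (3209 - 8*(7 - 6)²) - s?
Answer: 1620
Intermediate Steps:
s = 1581 (s = -(-6*(-31))*(-34)/4 = -93*(-34)/2 = -¼*(-6324) = 1581)
(3209 - 8*(7 - 6)²) - s = (3209 - 8*(7 - 6)²) - 1*1581 = (3209 - 8*1²) - 1581 = (3209 - 8) - 1581 = 3201 - 1581 = 1620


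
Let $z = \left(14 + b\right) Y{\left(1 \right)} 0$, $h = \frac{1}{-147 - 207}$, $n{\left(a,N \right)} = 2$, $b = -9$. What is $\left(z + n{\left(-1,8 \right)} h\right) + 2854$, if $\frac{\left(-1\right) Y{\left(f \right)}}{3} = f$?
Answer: $\frac{505157}{177} \approx 2854.0$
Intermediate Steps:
$Y{\left(f \right)} = - 3 f$
$h = - \frac{1}{354}$ ($h = \frac{1}{-354} = - \frac{1}{354} \approx -0.0028249$)
$z = 0$ ($z = \left(14 - 9\right) \left(\left(-3\right) 1\right) 0 = 5 \left(-3\right) 0 = \left(-15\right) 0 = 0$)
$\left(z + n{\left(-1,8 \right)} h\right) + 2854 = \left(0 + 2 \left(- \frac{1}{354}\right)\right) + 2854 = \left(0 - \frac{1}{177}\right) + 2854 = - \frac{1}{177} + 2854 = \frac{505157}{177}$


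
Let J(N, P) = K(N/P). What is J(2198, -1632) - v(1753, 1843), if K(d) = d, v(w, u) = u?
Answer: -1504987/816 ≈ -1844.3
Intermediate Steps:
J(N, P) = N/P
J(2198, -1632) - v(1753, 1843) = 2198/(-1632) - 1*1843 = 2198*(-1/1632) - 1843 = -1099/816 - 1843 = -1504987/816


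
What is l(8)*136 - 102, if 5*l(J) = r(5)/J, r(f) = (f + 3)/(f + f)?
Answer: -2482/25 ≈ -99.280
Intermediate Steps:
r(f) = (3 + f)/(2*f) (r(f) = (3 + f)/((2*f)) = (3 + f)*(1/(2*f)) = (3 + f)/(2*f))
l(J) = 4/(25*J) (l(J) = (((1/2)*(3 + 5)/5)/J)/5 = (((1/2)*(1/5)*8)/J)/5 = (4/(5*J))/5 = 4/(25*J))
l(8)*136 - 102 = ((4/25)/8)*136 - 102 = ((4/25)*(1/8))*136 - 102 = (1/50)*136 - 102 = 68/25 - 102 = -2482/25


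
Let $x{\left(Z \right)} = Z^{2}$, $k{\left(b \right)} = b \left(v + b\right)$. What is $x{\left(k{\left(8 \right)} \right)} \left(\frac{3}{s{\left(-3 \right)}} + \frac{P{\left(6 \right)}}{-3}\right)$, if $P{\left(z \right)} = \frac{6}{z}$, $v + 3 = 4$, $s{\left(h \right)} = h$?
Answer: $-6912$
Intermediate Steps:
$v = 1$ ($v = -3 + 4 = 1$)
$k{\left(b \right)} = b \left(1 + b\right)$
$x{\left(k{\left(8 \right)} \right)} \left(\frac{3}{s{\left(-3 \right)}} + \frac{P{\left(6 \right)}}{-3}\right) = \left(8 \left(1 + 8\right)\right)^{2} \left(\frac{3}{-3} + \frac{6 \cdot \frac{1}{6}}{-3}\right) = \left(8 \cdot 9\right)^{2} \left(3 \left(- \frac{1}{3}\right) + 6 \cdot \frac{1}{6} \left(- \frac{1}{3}\right)\right) = 72^{2} \left(-1 + 1 \left(- \frac{1}{3}\right)\right) = 5184 \left(-1 - \frac{1}{3}\right) = 5184 \left(- \frac{4}{3}\right) = -6912$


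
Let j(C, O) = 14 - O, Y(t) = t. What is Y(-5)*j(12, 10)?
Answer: -20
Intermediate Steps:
Y(-5)*j(12, 10) = -5*(14 - 1*10) = -5*(14 - 10) = -5*4 = -20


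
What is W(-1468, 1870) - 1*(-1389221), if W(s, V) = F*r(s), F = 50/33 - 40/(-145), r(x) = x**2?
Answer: 5023195633/957 ≈ 5.2489e+6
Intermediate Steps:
F = 1714/957 (F = 50*(1/33) - 40*(-1/145) = 50/33 + 8/29 = 1714/957 ≈ 1.7910)
W(s, V) = 1714*s**2/957
W(-1468, 1870) - 1*(-1389221) = (1714/957)*(-1468)**2 - 1*(-1389221) = (1714/957)*2155024 + 1389221 = 3693711136/957 + 1389221 = 5023195633/957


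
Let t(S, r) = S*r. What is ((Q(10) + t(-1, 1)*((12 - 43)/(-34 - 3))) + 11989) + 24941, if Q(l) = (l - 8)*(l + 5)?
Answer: 1367489/37 ≈ 36959.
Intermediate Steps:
Q(l) = (-8 + l)*(5 + l)
((Q(10) + t(-1, 1)*((12 - 43)/(-34 - 3))) + 11989) + 24941 = (((-40 + 10² - 3*10) + (-1*1)*((12 - 43)/(-34 - 3))) + 11989) + 24941 = (((-40 + 100 - 30) - (-31)/(-37)) + 11989) + 24941 = ((30 - (-31)*(-1)/37) + 11989) + 24941 = ((30 - 1*31/37) + 11989) + 24941 = ((30 - 31/37) + 11989) + 24941 = (1079/37 + 11989) + 24941 = 444672/37 + 24941 = 1367489/37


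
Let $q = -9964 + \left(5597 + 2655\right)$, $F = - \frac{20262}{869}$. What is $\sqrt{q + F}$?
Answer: $\frac{i \sqrt{10830110}}{79} \approx 41.657 i$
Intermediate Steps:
$F = - \frac{1842}{79}$ ($F = \left(-20262\right) \frac{1}{869} = - \frac{1842}{79} \approx -23.316$)
$q = -1712$ ($q = -9964 + 8252 = -1712$)
$\sqrt{q + F} = \sqrt{-1712 - \frac{1842}{79}} = \sqrt{- \frac{137090}{79}} = \frac{i \sqrt{10830110}}{79}$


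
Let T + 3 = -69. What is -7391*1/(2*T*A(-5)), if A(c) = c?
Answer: -7391/720 ≈ -10.265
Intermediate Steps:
T = -72 (T = -3 - 69 = -72)
-7391*1/(2*T*A(-5)) = -7391/((-144*(-5))) = -7391/((-72*(-10))) = -7391/720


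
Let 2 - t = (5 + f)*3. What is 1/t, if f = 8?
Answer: -1/37 ≈ -0.027027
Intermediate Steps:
t = -37 (t = 2 - (5 + 8)*3 = 2 - 13*3 = 2 - 1*39 = 2 - 39 = -37)
1/t = 1/(-37) = -1/37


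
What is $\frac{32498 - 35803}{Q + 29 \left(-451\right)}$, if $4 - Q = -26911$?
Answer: $- \frac{3305}{13836} \approx -0.23887$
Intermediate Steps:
$Q = 26915$ ($Q = 4 - -26911 = 4 + 26911 = 26915$)
$\frac{32498 - 35803}{Q + 29 \left(-451\right)} = \frac{32498 - 35803}{26915 + 29 \left(-451\right)} = - \frac{3305}{26915 - 13079} = - \frac{3305}{13836}$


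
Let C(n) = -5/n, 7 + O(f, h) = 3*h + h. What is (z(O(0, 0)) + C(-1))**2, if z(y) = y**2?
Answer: 2916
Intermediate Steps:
O(f, h) = -7 + 4*h (O(f, h) = -7 + (3*h + h) = -7 + 4*h)
(z(O(0, 0)) + C(-1))**2 = ((-7 + 4*0)**2 - 5/(-1))**2 = ((-7 + 0)**2 - 5*(-1))**2 = ((-7)**2 + 5)**2 = (49 + 5)**2 = 54**2 = 2916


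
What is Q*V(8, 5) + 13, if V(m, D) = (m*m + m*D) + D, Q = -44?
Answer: -4783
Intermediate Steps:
V(m, D) = D + m² + D*m (V(m, D) = (m² + D*m) + D = D + m² + D*m)
Q*V(8, 5) + 13 = -44*(5 + 8² + 5*8) + 13 = -44*(5 + 64 + 40) + 13 = -44*109 + 13 = -4796 + 13 = -4783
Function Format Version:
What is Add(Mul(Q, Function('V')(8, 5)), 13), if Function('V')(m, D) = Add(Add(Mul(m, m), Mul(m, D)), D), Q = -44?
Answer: -4783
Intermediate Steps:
Function('V')(m, D) = Add(D, Pow(m, 2), Mul(D, m)) (Function('V')(m, D) = Add(Add(Pow(m, 2), Mul(D, m)), D) = Add(D, Pow(m, 2), Mul(D, m)))
Add(Mul(Q, Function('V')(8, 5)), 13) = Add(Mul(-44, Add(5, Pow(8, 2), Mul(5, 8))), 13) = Add(Mul(-44, Add(5, 64, 40)), 13) = Add(Mul(-44, 109), 13) = Add(-4796, 13) = -4783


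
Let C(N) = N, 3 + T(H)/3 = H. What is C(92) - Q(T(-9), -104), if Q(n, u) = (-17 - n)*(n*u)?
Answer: -71044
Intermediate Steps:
T(H) = -9 + 3*H
Q(n, u) = n*u*(-17 - n)
C(92) - Q(T(-9), -104) = 92 - (-1)*(-9 + 3*(-9))*(-104)*(17 + (-9 + 3*(-9))) = 92 - (-1)*(-9 - 27)*(-104)*(17 + (-9 - 27)) = 92 - (-1)*(-36)*(-104)*(17 - 36) = 92 - (-1)*(-36)*(-104)*(-19) = 92 - 1*71136 = 92 - 71136 = -71044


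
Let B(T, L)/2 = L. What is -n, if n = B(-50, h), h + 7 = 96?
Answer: -178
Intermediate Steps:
h = 89 (h = -7 + 96 = 89)
B(T, L) = 2*L
n = 178 (n = 2*89 = 178)
-n = -1*178 = -178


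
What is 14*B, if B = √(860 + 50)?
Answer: 14*√910 ≈ 422.33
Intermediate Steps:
B = √910 ≈ 30.166
14*B = 14*√910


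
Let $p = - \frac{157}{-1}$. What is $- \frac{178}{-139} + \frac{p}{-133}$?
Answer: $\frac{1851}{18487} \approx 0.10012$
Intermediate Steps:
$p = 157$ ($p = \left(-157\right) \left(-1\right) = 157$)
$- \frac{178}{-139} + \frac{p}{-133} = - \frac{178}{-139} + \frac{157}{-133} = \left(-178\right) \left(- \frac{1}{139}\right) + 157 \left(- \frac{1}{133}\right) = \frac{178}{139} - \frac{157}{133} = \frac{1851}{18487}$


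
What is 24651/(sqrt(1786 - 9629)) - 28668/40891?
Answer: -28668/40891 - 2241*I*sqrt(7843)/713 ≈ -0.70108 - 278.35*I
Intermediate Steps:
24651/(sqrt(1786 - 9629)) - 28668/40891 = 24651/(sqrt(-7843)) - 28668*1/40891 = 24651/((I*sqrt(7843))) - 28668/40891 = 24651*(-I*sqrt(7843)/7843) - 28668/40891 = -2241*I*sqrt(7843)/713 - 28668/40891 = -28668/40891 - 2241*I*sqrt(7843)/713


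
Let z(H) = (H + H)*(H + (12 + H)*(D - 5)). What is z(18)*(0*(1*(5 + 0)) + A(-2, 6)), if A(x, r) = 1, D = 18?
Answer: 14688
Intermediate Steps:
z(H) = 2*H*(156 + 14*H) (z(H) = (H + H)*(H + (12 + H)*(18 - 5)) = (2*H)*(H + (12 + H)*13) = (2*H)*(H + (156 + 13*H)) = (2*H)*(156 + 14*H) = 2*H*(156 + 14*H))
z(18)*(0*(1*(5 + 0)) + A(-2, 6)) = (4*18*(78 + 7*18))*(0*(1*(5 + 0)) + 1) = (4*18*(78 + 126))*(0*(1*5) + 1) = (4*18*204)*(0*5 + 1) = 14688*(0 + 1) = 14688*1 = 14688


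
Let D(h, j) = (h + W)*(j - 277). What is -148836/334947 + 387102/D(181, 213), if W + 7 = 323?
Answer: -22398804847/1775665696 ≈ -12.614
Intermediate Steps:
W = 316 (W = -7 + 323 = 316)
D(h, j) = (-277 + j)*(316 + h) (D(h, j) = (h + 316)*(j - 277) = (316 + h)*(-277 + j) = (-277 + j)*(316 + h))
-148836/334947 + 387102/D(181, 213) = -148836/334947 + 387102/(-87532 - 277*181 + 316*213 + 181*213) = -148836*1/334947 + 387102/(-87532 - 50137 + 67308 + 38553) = -49612/111649 + 387102/(-31808) = -49612/111649 + 387102*(-1/31808) = -49612/111649 - 193551/15904 = -22398804847/1775665696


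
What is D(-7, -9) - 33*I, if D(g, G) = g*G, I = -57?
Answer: 1944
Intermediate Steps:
D(g, G) = G*g
D(-7, -9) - 33*I = -9*(-7) - 33*(-57) = 63 + 1881 = 1944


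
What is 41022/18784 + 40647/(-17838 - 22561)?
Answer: 446867265/379427408 ≈ 1.1777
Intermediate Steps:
41022/18784 + 40647/(-17838 - 22561) = 41022*(1/18784) + 40647/(-40399) = 20511/9392 + 40647*(-1/40399) = 20511/9392 - 40647/40399 = 446867265/379427408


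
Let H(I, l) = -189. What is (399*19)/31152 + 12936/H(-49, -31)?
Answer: -6373801/93456 ≈ -68.201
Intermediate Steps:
(399*19)/31152 + 12936/H(-49, -31) = (399*19)/31152 + 12936/(-189) = 7581*(1/31152) + 12936*(-1/189) = 2527/10384 - 616/9 = -6373801/93456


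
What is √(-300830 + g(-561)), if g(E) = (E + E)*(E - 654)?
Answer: 80*√166 ≈ 1030.7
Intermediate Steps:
g(E) = 2*E*(-654 + E) (g(E) = (2*E)*(-654 + E) = 2*E*(-654 + E))
√(-300830 + g(-561)) = √(-300830 + 2*(-561)*(-654 - 561)) = √(-300830 + 2*(-561)*(-1215)) = √(-300830 + 1363230) = √1062400 = 80*√166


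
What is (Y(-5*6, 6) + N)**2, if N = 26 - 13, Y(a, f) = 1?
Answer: 196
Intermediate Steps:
N = 13
(Y(-5*6, 6) + N)**2 = (1 + 13)**2 = 14**2 = 196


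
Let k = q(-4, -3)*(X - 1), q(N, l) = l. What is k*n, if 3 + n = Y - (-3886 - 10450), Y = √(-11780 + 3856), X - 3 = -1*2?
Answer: 0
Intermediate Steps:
X = 1 (X = 3 - 1*2 = 3 - 2 = 1)
Y = 2*I*√1981 (Y = √(-7924) = 2*I*√1981 ≈ 89.017*I)
n = 14333 + 2*I*√1981 (n = -3 + (2*I*√1981 - (-3886 - 10450)) = -3 + (2*I*√1981 - 1*(-14336)) = -3 + (2*I*√1981 + 14336) = -3 + (14336 + 2*I*√1981) = 14333 + 2*I*√1981 ≈ 14333.0 + 89.017*I)
k = 0 (k = -3*(1 - 1) = -3*0 = 0)
k*n = 0*(14333 + 2*I*√1981) = 0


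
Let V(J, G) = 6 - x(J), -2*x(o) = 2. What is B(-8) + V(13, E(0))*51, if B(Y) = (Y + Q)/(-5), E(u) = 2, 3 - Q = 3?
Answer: 1793/5 ≈ 358.60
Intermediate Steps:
Q = 0 (Q = 3 - 1*3 = 3 - 3 = 0)
x(o) = -1 (x(o) = -½*2 = -1)
V(J, G) = 7 (V(J, G) = 6 - 1*(-1) = 6 + 1 = 7)
B(Y) = -Y/5 (B(Y) = (Y + 0)/(-5) = -Y/5)
B(-8) + V(13, E(0))*51 = -⅕*(-8) + 7*51 = 8/5 + 357 = 1793/5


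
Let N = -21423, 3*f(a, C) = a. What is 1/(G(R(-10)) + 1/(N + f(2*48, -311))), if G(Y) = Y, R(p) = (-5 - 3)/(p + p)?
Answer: 106955/42777 ≈ 2.5003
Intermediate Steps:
f(a, C) = a/3
R(p) = -4/p (R(p) = -8*1/(2*p) = -4/p)
1/(G(R(-10)) + 1/(N + f(2*48, -311))) = 1/(-4/(-10) + 1/(-21423 + (2*48)/3)) = 1/(-4*(-⅒) + 1/(-21423 + (⅓)*96)) = 1/(⅖ + 1/(-21423 + 32)) = 1/(⅖ + 1/(-21391)) = 1/(⅖ - 1/21391) = 1/(42777/106955) = 106955/42777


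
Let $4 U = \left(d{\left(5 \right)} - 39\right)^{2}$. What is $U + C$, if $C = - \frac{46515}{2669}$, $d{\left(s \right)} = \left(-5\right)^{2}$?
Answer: $\frac{84266}{2669} \approx 31.572$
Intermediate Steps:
$d{\left(s \right)} = 25$
$U = 49$ ($U = \frac{\left(25 - 39\right)^{2}}{4} = \frac{\left(-14\right)^{2}}{4} = \frac{1}{4} \cdot 196 = 49$)
$C = - \frac{46515}{2669}$ ($C = \left(-46515\right) \frac{1}{2669} = - \frac{46515}{2669} \approx -17.428$)
$U + C = 49 - \frac{46515}{2669} = \frac{84266}{2669}$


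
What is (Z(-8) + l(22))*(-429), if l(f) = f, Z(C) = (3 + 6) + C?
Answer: -9867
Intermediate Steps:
Z(C) = 9 + C
(Z(-8) + l(22))*(-429) = ((9 - 8) + 22)*(-429) = (1 + 22)*(-429) = 23*(-429) = -9867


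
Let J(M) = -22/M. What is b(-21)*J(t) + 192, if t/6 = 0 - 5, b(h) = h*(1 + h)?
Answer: 500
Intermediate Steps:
t = -30 (t = 6*(0 - 5) = 6*(-5) = -30)
b(-21)*J(t) + 192 = (-21*(1 - 21))*(-22/(-30)) + 192 = (-21*(-20))*(-22*(-1/30)) + 192 = 420*(11/15) + 192 = 308 + 192 = 500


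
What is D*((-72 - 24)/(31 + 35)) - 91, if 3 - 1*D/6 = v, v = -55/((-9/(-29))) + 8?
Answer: -52603/33 ≈ -1594.0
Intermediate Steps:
v = -1523/9 (v = -55/((-9*(-1/29))) + 8 = -55/9/29 + 8 = -55*29/9 + 8 = -1595/9 + 8 = -1523/9 ≈ -169.22)
D = 3100/3 (D = 18 - 6*(-1523/9) = 18 + 3046/3 = 3100/3 ≈ 1033.3)
D*((-72 - 24)/(31 + 35)) - 91 = 3100*((-72 - 24)/(31 + 35))/3 - 91 = 3100*(-96/66)/3 - 91 = 3100*(-96*1/66)/3 - 91 = (3100/3)*(-16/11) - 91 = -49600/33 - 91 = -52603/33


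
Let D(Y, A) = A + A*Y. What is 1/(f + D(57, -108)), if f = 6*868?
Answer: -1/1056 ≈ -0.00094697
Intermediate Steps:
f = 5208
1/(f + D(57, -108)) = 1/(5208 - 108*(1 + 57)) = 1/(5208 - 108*58) = 1/(5208 - 6264) = 1/(-1056) = -1/1056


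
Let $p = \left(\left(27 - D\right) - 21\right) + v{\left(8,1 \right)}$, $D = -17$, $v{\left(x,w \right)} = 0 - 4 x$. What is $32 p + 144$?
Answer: $-144$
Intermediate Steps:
$v{\left(x,w \right)} = - 4 x$
$p = -9$ ($p = \left(\left(27 - -17\right) - 21\right) - 32 = \left(\left(27 + 17\right) - 21\right) - 32 = \left(44 - 21\right) - 32 = 23 - 32 = -9$)
$32 p + 144 = 32 \left(-9\right) + 144 = -288 + 144 = -144$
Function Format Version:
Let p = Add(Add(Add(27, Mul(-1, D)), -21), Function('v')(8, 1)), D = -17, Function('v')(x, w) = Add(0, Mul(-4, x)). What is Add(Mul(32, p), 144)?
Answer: -144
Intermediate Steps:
Function('v')(x, w) = Mul(-4, x)
p = -9 (p = Add(Add(Add(27, Mul(-1, -17)), -21), Mul(-4, 8)) = Add(Add(Add(27, 17), -21), -32) = Add(Add(44, -21), -32) = Add(23, -32) = -9)
Add(Mul(32, p), 144) = Add(Mul(32, -9), 144) = Add(-288, 144) = -144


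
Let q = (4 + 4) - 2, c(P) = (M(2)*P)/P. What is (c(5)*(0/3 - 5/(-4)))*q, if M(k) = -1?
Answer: -15/2 ≈ -7.5000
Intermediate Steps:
c(P) = -1 (c(P) = (-P)/P = -1)
q = 6 (q = 8 - 2 = 6)
(c(5)*(0/3 - 5/(-4)))*q = -(0/3 - 5/(-4))*6 = -(0*(⅓) - 5*(-¼))*6 = -(0 + 5/4)*6 = -1*5/4*6 = -5/4*6 = -15/2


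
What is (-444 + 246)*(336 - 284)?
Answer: -10296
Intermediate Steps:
(-444 + 246)*(336 - 284) = -198*52 = -10296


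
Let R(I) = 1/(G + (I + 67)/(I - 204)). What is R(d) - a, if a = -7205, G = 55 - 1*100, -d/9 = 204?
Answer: 648671315/90031 ≈ 7205.0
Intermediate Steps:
d = -1836 (d = -9*204 = -1836)
G = -45 (G = 55 - 100 = -45)
R(I) = 1/(-45 + (67 + I)/(-204 + I)) (R(I) = 1/(-45 + (I + 67)/(I - 204)) = 1/(-45 + (67 + I)/(-204 + I)))
R(d) - a = (204 - 1*(-1836))/(-9247 + 44*(-1836)) - 1*(-7205) = (204 + 1836)/(-9247 - 80784) + 7205 = 2040/(-90031) + 7205 = -1/90031*2040 + 7205 = -2040/90031 + 7205 = 648671315/90031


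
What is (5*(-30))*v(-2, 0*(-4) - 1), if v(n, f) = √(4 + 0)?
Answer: -300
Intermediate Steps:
v(n, f) = 2 (v(n, f) = √4 = 2)
(5*(-30))*v(-2, 0*(-4) - 1) = (5*(-30))*2 = -150*2 = -300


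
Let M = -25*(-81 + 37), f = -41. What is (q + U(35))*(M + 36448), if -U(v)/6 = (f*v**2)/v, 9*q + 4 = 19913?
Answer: 406348628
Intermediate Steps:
q = 19909/9 (q = -4/9 + (1/9)*19913 = -4/9 + 19913/9 = 19909/9 ≈ 2212.1)
U(v) = 246*v (U(v) = -6*(-41*v**2)/v = -(-246)*v = 246*v)
M = 1100 (M = -25*(-44) = 1100)
(q + U(35))*(M + 36448) = (19909/9 + 246*35)*(1100 + 36448) = (19909/9 + 8610)*37548 = (97399/9)*37548 = 406348628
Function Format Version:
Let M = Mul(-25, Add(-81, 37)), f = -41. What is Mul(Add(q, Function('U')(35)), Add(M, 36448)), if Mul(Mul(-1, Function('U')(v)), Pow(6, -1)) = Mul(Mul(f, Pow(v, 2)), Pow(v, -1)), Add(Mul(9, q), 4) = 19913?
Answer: 406348628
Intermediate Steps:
q = Rational(19909, 9) (q = Add(Rational(-4, 9), Mul(Rational(1, 9), 19913)) = Add(Rational(-4, 9), Rational(19913, 9)) = Rational(19909, 9) ≈ 2212.1)
Function('U')(v) = Mul(246, v) (Function('U')(v) = Mul(-6, Mul(Mul(-41, Pow(v, 2)), Pow(v, -1))) = Mul(-6, Mul(-41, v)) = Mul(246, v))
M = 1100 (M = Mul(-25, -44) = 1100)
Mul(Add(q, Function('U')(35)), Add(M, 36448)) = Mul(Add(Rational(19909, 9), Mul(246, 35)), Add(1100, 36448)) = Mul(Add(Rational(19909, 9), 8610), 37548) = Mul(Rational(97399, 9), 37548) = 406348628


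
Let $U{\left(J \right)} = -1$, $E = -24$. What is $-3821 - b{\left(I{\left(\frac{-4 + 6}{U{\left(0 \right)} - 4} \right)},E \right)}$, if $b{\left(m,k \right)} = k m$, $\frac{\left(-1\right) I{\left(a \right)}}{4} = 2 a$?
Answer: $- \frac{18721}{5} \approx -3744.2$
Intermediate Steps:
$I{\left(a \right)} = - 8 a$ ($I{\left(a \right)} = - 4 \cdot 2 a = - 8 a$)
$-3821 - b{\left(I{\left(\frac{-4 + 6}{U{\left(0 \right)} - 4} \right)},E \right)} = -3821 - - 24 \left(- 8 \frac{-4 + 6}{-1 - 4}\right) = -3821 - - 24 \left(- 8 \frac{2}{-5}\right) = -3821 - - 24 \left(- 8 \cdot 2 \left(- \frac{1}{5}\right)\right) = -3821 - - 24 \left(\left(-8\right) \left(- \frac{2}{5}\right)\right) = -3821 - \left(-24\right) \frac{16}{5} = -3821 - - \frac{384}{5} = -3821 + \frac{384}{5} = - \frac{18721}{5}$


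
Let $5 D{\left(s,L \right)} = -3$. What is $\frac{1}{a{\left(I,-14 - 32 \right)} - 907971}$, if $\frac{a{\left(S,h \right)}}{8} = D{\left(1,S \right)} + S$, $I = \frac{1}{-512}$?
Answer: $- \frac{320}{290552261} \approx -1.1014 \cdot 10^{-6}$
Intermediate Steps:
$D{\left(s,L \right)} = - \frac{3}{5}$ ($D{\left(s,L \right)} = \frac{1}{5} \left(-3\right) = - \frac{3}{5}$)
$I = - \frac{1}{512} \approx -0.0019531$
$a{\left(S,h \right)} = - \frac{24}{5} + 8 S$ ($a{\left(S,h \right)} = 8 \left(- \frac{3}{5} + S\right) = - \frac{24}{5} + 8 S$)
$\frac{1}{a{\left(I,-14 - 32 \right)} - 907971} = \frac{1}{\left(- \frac{24}{5} + 8 \left(- \frac{1}{512}\right)\right) - 907971} = \frac{1}{\left(- \frac{24}{5} - \frac{1}{64}\right) - 907971} = \frac{1}{- \frac{1541}{320} - 907971} = \frac{1}{- \frac{290552261}{320}} = - \frac{320}{290552261}$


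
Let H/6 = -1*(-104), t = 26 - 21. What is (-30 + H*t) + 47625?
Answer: 50715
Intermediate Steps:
t = 5
H = 624 (H = 6*(-1*(-104)) = 6*104 = 624)
(-30 + H*t) + 47625 = (-30 + 624*5) + 47625 = (-30 + 3120) + 47625 = 3090 + 47625 = 50715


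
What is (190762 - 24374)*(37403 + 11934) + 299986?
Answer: 8209384742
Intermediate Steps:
(190762 - 24374)*(37403 + 11934) + 299986 = 166388*49337 + 299986 = 8209084756 + 299986 = 8209384742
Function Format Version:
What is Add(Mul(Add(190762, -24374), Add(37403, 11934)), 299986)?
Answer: 8209384742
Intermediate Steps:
Add(Mul(Add(190762, -24374), Add(37403, 11934)), 299986) = Add(Mul(166388, 49337), 299986) = Add(8209084756, 299986) = 8209384742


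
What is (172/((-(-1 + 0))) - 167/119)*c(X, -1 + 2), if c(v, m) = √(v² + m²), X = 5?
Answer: 20301*√26/119 ≈ 869.88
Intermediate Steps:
c(v, m) = √(m² + v²)
(172/((-(-1 + 0))) - 167/119)*c(X, -1 + 2) = (172/((-(-1 + 0))) - 167/119)*√((-1 + 2)² + 5²) = (172/((-1*(-1))) - 167*1/119)*√(1² + 25) = (172/1 - 167/119)*√(1 + 25) = (172*1 - 167/119)*√26 = (172 - 167/119)*√26 = 20301*√26/119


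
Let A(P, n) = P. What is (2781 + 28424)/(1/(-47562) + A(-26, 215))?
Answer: -1484172210/1236613 ≈ -1200.2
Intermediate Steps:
(2781 + 28424)/(1/(-47562) + A(-26, 215)) = (2781 + 28424)/(1/(-47562) - 26) = 31205/(-1/47562 - 26) = 31205/(-1236613/47562) = 31205*(-47562/1236613) = -1484172210/1236613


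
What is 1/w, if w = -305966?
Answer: -1/305966 ≈ -3.2683e-6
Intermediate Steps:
1/w = 1/(-305966) = -1/305966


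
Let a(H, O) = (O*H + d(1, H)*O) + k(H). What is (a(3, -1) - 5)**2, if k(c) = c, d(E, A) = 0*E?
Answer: 25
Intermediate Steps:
d(E, A) = 0
a(H, O) = H + H*O (a(H, O) = (O*H + 0*O) + H = (H*O + 0) + H = H*O + H = H + H*O)
(a(3, -1) - 5)**2 = (3*(1 - 1) - 5)**2 = (3*0 - 5)**2 = (0 - 5)**2 = (-5)**2 = 25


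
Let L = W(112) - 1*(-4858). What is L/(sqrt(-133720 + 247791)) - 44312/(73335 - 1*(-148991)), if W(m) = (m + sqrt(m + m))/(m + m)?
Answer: -22156/111163 + sqrt(114071)*(272076 + sqrt(14))/6387976 ≈ 14.186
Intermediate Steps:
W(m) = (m + sqrt(2)*sqrt(m))/(2*m) (W(m) = (m + sqrt(2*m))/((2*m)) = (m + sqrt(2)*sqrt(m))*(1/(2*m)) = (m + sqrt(2)*sqrt(m))/(2*m))
L = 9717/2 + sqrt(14)/56 (L = (1/2 + sqrt(2)/(2*sqrt(112))) - 1*(-4858) = (1/2 + sqrt(2)*(sqrt(7)/28)/2) + 4858 = (1/2 + sqrt(14)/56) + 4858 = 9717/2 + sqrt(14)/56 ≈ 4858.6)
L/(sqrt(-133720 + 247791)) - 44312/(73335 - 1*(-148991)) = (9717/2 + sqrt(14)/56)/(sqrt(-133720 + 247791)) - 44312/(73335 - 1*(-148991)) = (9717/2 + sqrt(14)/56)/(sqrt(114071)) - 44312/(73335 + 148991) = (9717/2 + sqrt(14)/56)*(sqrt(114071)/114071) - 44312/222326 = sqrt(114071)*(9717/2 + sqrt(14)/56)/114071 - 44312*1/222326 = sqrt(114071)*(9717/2 + sqrt(14)/56)/114071 - 22156/111163 = -22156/111163 + sqrt(114071)*(9717/2 + sqrt(14)/56)/114071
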